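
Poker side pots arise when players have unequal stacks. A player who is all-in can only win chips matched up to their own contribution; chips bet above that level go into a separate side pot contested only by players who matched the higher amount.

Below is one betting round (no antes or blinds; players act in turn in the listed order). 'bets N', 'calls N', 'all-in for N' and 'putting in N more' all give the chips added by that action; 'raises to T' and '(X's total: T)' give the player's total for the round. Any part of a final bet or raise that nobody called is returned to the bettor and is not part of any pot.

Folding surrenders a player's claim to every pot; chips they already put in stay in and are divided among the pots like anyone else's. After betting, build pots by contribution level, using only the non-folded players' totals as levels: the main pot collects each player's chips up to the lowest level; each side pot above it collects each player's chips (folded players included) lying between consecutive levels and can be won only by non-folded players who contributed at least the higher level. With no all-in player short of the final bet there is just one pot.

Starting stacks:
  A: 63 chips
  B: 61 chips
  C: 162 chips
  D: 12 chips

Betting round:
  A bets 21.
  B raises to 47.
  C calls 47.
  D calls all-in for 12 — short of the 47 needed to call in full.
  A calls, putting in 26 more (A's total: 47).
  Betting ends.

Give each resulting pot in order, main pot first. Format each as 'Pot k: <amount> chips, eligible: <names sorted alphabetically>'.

Contributions: A=47, B=47, C=47, D=12
Pot levels (distinct totals of non-folded players): 12, 47
Layer 1-12: 12 each from A, B, C, D = 12*4 = 48 chips; eligible A, B, C, D
Layer 13-47: 35 each from A, B, C = 35*3 = 105 chips; eligible A, B, C

Pot 1: 48 chips, eligible: A, B, C, D
Pot 2: 105 chips, eligible: A, B, C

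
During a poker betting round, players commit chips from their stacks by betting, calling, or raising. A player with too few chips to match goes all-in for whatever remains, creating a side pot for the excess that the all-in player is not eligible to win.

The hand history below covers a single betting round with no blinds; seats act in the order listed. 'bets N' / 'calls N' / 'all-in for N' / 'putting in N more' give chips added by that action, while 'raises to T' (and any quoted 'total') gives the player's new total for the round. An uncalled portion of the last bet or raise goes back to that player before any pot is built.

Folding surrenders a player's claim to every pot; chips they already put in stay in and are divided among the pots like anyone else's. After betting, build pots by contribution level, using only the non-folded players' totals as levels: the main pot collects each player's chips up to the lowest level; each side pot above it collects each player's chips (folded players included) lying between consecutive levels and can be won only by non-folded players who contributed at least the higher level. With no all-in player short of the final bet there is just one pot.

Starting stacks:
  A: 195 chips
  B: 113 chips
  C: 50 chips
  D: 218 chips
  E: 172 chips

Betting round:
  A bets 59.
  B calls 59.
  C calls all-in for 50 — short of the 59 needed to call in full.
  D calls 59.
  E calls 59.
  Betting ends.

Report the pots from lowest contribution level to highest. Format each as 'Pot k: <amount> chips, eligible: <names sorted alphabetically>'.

Contributions: A=59, B=59, C=50, D=59, E=59
Pot levels (distinct totals of non-folded players): 50, 59
Layer 1-50: 50 each from A, B, C, D, E = 50*5 = 250 chips; eligible A, B, C, D, E
Layer 51-59: 9 each from A, B, D, E = 9*4 = 36 chips; eligible A, B, D, E

Pot 1: 250 chips, eligible: A, B, C, D, E
Pot 2: 36 chips, eligible: A, B, D, E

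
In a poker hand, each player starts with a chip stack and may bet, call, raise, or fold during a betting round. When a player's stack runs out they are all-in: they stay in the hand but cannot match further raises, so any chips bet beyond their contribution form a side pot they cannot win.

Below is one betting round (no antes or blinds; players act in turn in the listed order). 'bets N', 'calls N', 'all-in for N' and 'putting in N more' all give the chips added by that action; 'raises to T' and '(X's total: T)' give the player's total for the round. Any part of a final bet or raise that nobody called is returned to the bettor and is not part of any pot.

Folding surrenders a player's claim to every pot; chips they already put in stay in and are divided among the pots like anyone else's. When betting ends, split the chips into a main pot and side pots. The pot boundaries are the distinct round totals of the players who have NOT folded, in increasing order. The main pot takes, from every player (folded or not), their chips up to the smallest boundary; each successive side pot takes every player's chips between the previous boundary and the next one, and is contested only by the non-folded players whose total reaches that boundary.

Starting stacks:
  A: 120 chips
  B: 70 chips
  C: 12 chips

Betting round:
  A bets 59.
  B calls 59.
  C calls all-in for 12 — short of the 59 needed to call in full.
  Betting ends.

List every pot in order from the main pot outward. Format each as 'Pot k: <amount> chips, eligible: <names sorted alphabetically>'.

Contributions: A=59, B=59, C=12
Pot levels (distinct totals of non-folded players): 12, 59
Layer 1-12: 12 each from A, B, C = 12*3 = 36 chips; eligible A, B, C
Layer 13-59: 47 each from A, B = 47*2 = 94 chips; eligible A, B

Pot 1: 36 chips, eligible: A, B, C
Pot 2: 94 chips, eligible: A, B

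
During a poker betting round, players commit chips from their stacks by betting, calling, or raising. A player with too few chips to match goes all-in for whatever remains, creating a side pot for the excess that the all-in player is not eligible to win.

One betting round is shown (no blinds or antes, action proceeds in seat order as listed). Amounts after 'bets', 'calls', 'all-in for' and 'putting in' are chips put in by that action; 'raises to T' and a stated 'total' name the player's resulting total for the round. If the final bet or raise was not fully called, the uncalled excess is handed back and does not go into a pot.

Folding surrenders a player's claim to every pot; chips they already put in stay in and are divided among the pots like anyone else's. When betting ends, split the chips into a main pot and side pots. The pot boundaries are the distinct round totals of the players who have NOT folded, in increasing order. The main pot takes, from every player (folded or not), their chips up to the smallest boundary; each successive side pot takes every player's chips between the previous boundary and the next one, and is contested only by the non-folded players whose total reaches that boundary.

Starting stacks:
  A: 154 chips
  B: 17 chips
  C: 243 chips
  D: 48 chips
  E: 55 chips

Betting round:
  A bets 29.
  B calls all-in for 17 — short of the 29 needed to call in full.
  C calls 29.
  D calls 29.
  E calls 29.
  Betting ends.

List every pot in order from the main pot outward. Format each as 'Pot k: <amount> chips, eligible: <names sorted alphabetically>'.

Pot 1: 85 chips, eligible: A, B, C, D, E
Pot 2: 48 chips, eligible: A, C, D, E

Derivation:
Contributions: A=29, B=17, C=29, D=29, E=29
Pot levels (distinct totals of non-folded players): 17, 29
Layer 1-17: 17 each from A, B, C, D, E = 17*5 = 85 chips; eligible A, B, C, D, E
Layer 18-29: 12 each from A, C, D, E = 12*4 = 48 chips; eligible A, C, D, E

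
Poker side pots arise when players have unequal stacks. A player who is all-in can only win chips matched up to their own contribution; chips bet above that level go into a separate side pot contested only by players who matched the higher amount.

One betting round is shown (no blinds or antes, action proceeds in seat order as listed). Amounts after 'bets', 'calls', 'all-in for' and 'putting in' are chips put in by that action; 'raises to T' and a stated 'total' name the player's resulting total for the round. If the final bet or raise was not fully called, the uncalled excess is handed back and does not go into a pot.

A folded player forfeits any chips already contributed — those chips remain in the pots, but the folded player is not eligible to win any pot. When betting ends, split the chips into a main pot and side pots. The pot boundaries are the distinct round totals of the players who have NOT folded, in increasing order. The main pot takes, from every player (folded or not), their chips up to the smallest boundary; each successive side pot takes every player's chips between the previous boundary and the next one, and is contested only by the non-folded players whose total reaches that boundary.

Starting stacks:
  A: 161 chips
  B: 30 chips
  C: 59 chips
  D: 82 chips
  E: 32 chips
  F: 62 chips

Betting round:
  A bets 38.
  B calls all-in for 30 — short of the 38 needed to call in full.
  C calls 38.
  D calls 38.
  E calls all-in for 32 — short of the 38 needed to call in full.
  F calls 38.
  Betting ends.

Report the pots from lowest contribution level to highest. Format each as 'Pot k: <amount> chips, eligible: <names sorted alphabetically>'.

Contributions: A=38, B=30, C=38, D=38, E=32, F=38
Pot levels (distinct totals of non-folded players): 30, 32, 38
Layer 1-30: 30 each from A, B, C, D, E, F = 30*6 = 180 chips; eligible A, B, C, D, E, F
Layer 31-32: 2 each from A, C, D, E, F = 2*5 = 10 chips; eligible A, C, D, E, F
Layer 33-38: 6 each from A, C, D, F = 6*4 = 24 chips; eligible A, C, D, F

Pot 1: 180 chips, eligible: A, B, C, D, E, F
Pot 2: 10 chips, eligible: A, C, D, E, F
Pot 3: 24 chips, eligible: A, C, D, F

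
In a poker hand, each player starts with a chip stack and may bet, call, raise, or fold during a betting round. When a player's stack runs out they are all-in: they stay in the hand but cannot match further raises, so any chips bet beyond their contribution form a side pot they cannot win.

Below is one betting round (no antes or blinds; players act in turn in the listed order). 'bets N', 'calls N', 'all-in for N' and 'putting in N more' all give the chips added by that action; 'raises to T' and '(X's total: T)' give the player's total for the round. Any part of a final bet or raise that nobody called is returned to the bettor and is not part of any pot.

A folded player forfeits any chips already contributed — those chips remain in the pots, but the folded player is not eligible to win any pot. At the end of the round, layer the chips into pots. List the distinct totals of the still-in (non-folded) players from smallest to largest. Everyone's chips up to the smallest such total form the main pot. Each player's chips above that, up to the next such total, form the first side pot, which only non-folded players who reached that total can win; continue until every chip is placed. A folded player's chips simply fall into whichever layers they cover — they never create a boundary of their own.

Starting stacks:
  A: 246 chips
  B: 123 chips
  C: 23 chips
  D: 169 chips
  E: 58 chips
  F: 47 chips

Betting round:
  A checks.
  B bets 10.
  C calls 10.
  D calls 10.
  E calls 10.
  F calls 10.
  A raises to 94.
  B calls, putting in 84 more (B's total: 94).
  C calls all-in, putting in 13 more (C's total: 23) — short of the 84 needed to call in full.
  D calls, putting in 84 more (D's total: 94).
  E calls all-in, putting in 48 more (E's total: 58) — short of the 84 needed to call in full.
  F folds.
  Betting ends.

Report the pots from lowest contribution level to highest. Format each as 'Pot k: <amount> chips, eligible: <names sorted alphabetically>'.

Contributions: A=94, B=94, C=23, D=94, E=58, F=10
Folded: F
Pot levels (distinct totals of non-folded players): 23, 58, 94
Layer 1-23: A 23 + B 23 + C 23 + D 23 + E 23 + F 10 = 125 chips; eligible A, B, C, D, E
Layer 24-58: 35 each from A, B, D, E = 35*4 = 140 chips; eligible A, B, D, E
Layer 59-94: 36 each from A, B, D = 36*3 = 108 chips; eligible A, B, D

Pot 1: 125 chips, eligible: A, B, C, D, E
Pot 2: 140 chips, eligible: A, B, D, E
Pot 3: 108 chips, eligible: A, B, D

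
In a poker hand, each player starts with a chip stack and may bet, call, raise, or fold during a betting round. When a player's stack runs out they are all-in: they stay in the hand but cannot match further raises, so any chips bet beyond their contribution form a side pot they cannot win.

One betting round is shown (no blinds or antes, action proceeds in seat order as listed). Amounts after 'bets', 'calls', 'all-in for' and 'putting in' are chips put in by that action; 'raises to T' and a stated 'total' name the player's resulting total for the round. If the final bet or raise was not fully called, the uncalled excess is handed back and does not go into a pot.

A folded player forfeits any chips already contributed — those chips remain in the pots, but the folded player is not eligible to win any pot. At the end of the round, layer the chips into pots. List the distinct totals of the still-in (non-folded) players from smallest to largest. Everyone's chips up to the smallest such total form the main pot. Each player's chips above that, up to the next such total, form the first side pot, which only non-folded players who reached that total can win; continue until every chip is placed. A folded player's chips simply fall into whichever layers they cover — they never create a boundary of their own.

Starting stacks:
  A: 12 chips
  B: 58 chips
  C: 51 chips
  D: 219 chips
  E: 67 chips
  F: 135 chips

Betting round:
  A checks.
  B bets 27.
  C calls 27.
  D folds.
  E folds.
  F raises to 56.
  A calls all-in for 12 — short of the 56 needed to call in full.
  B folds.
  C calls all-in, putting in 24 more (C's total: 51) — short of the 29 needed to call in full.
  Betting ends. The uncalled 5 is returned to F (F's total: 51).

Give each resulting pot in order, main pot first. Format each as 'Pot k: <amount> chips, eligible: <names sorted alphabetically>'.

Pot 1: 48 chips, eligible: A, C, F
Pot 2: 93 chips, eligible: C, F

Derivation:
Contributions (after 5 returned to F): A=12, B=27, C=51, F=51
Folded: B, D, E
Pot levels (distinct totals of non-folded players): 12, 51
Layer 1-12: 12 each from A, B, C, F = 12*4 = 48 chips; eligible A, C, F
Layer 13-51: B 15 + C 39 + F 39 = 93 chips; eligible C, F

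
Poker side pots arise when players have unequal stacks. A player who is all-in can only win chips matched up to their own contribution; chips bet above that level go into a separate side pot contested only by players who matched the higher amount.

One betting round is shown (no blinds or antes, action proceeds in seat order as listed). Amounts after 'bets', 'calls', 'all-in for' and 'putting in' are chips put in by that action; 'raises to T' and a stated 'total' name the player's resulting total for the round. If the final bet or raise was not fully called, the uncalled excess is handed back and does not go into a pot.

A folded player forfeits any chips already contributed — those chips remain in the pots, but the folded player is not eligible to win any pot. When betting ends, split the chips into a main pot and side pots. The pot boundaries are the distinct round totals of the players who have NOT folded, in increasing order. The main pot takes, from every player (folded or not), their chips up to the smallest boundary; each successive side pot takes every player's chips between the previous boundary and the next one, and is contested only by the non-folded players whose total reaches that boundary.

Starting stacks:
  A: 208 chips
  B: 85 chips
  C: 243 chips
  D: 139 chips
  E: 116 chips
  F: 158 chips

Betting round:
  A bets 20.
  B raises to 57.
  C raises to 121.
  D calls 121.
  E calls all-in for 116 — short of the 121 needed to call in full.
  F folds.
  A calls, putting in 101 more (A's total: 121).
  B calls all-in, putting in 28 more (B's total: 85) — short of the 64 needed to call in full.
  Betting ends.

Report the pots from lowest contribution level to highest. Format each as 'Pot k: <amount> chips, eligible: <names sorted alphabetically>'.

Pot 1: 425 chips, eligible: A, B, C, D, E
Pot 2: 124 chips, eligible: A, C, D, E
Pot 3: 15 chips, eligible: A, C, D

Derivation:
Contributions: A=121, B=85, C=121, D=121, E=116
Folded: F
Pot levels (distinct totals of non-folded players): 85, 116, 121
Layer 1-85: 85 each from A, B, C, D, E = 85*5 = 425 chips; eligible A, B, C, D, E
Layer 86-116: 31 each from A, C, D, E = 31*4 = 124 chips; eligible A, C, D, E
Layer 117-121: 5 each from A, C, D = 5*3 = 15 chips; eligible A, C, D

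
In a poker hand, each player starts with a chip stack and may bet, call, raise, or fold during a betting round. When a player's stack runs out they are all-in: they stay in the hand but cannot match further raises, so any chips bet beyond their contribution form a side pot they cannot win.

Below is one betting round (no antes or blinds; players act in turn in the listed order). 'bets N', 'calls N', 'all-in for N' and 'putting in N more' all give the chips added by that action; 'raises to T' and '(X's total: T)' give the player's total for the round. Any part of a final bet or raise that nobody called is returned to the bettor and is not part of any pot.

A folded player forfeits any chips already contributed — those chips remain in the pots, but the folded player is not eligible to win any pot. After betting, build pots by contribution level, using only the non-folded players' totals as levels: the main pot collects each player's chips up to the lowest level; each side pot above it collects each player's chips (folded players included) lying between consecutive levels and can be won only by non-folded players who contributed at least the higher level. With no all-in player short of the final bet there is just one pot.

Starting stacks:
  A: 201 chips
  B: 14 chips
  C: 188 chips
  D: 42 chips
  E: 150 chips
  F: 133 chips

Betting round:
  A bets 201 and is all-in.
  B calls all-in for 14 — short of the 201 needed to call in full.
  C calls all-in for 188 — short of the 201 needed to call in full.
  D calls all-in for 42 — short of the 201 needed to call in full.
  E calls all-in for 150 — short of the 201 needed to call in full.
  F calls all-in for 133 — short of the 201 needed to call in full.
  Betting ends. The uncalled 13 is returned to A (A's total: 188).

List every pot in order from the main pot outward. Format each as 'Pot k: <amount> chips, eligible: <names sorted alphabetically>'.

Pot 1: 84 chips, eligible: A, B, C, D, E, F
Pot 2: 140 chips, eligible: A, C, D, E, F
Pot 3: 364 chips, eligible: A, C, E, F
Pot 4: 51 chips, eligible: A, C, E
Pot 5: 76 chips, eligible: A, C

Derivation:
Contributions (after 13 returned to A): A=188, B=14, C=188, D=42, E=150, F=133
Pot levels (distinct totals of non-folded players): 14, 42, 133, 150, 188
Layer 1-14: 14 each from A, B, C, D, E, F = 14*6 = 84 chips; eligible A, B, C, D, E, F
Layer 15-42: 28 each from A, C, D, E, F = 28*5 = 140 chips; eligible A, C, D, E, F
Layer 43-133: 91 each from A, C, E, F = 91*4 = 364 chips; eligible A, C, E, F
Layer 134-150: 17 each from A, C, E = 17*3 = 51 chips; eligible A, C, E
Layer 151-188: 38 each from A, C = 38*2 = 76 chips; eligible A, C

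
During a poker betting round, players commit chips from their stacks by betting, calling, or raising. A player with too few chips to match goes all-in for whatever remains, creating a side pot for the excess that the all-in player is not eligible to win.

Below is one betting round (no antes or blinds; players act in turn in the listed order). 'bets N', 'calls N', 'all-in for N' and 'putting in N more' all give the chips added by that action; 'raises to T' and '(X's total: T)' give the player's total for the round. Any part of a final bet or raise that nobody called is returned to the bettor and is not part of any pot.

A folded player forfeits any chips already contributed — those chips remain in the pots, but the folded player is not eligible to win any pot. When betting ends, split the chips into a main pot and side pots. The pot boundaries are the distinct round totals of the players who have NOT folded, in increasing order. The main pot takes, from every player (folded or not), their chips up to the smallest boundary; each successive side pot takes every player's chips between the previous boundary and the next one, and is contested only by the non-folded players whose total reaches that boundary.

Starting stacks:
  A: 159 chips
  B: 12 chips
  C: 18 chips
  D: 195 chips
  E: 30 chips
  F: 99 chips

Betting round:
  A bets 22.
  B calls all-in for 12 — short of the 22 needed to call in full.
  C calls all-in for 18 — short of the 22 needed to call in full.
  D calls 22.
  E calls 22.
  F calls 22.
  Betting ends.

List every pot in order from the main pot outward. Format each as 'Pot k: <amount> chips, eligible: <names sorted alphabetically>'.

Pot 1: 72 chips, eligible: A, B, C, D, E, F
Pot 2: 30 chips, eligible: A, C, D, E, F
Pot 3: 16 chips, eligible: A, D, E, F

Derivation:
Contributions: A=22, B=12, C=18, D=22, E=22, F=22
Pot levels (distinct totals of non-folded players): 12, 18, 22
Layer 1-12: 12 each from A, B, C, D, E, F = 12*6 = 72 chips; eligible A, B, C, D, E, F
Layer 13-18: 6 each from A, C, D, E, F = 6*5 = 30 chips; eligible A, C, D, E, F
Layer 19-22: 4 each from A, D, E, F = 4*4 = 16 chips; eligible A, D, E, F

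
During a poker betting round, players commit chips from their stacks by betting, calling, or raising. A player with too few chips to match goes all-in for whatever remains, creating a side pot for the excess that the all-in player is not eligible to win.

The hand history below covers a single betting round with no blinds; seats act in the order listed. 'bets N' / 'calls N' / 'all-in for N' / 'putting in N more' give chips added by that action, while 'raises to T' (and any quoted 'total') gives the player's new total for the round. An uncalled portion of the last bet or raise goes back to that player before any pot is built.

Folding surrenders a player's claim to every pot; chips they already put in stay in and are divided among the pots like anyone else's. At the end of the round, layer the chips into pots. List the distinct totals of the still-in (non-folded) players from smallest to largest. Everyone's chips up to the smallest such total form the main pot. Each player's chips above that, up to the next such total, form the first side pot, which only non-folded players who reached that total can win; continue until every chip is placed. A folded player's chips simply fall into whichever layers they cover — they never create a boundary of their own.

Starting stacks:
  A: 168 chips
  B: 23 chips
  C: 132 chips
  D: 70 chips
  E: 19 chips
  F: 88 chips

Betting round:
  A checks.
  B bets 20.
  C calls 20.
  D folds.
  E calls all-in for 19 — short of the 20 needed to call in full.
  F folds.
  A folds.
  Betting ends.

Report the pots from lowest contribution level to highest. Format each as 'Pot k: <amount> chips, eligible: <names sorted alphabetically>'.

Pot 1: 57 chips, eligible: B, C, E
Pot 2: 2 chips, eligible: B, C

Derivation:
Contributions: B=20, C=20, E=19
Folded: A, D, F
Pot levels (distinct totals of non-folded players): 19, 20
Layer 1-19: 19 each from B, C, E = 19*3 = 57 chips; eligible B, C, E
Layer 20-20: 1 each from B, C = 1*2 = 2 chips; eligible B, C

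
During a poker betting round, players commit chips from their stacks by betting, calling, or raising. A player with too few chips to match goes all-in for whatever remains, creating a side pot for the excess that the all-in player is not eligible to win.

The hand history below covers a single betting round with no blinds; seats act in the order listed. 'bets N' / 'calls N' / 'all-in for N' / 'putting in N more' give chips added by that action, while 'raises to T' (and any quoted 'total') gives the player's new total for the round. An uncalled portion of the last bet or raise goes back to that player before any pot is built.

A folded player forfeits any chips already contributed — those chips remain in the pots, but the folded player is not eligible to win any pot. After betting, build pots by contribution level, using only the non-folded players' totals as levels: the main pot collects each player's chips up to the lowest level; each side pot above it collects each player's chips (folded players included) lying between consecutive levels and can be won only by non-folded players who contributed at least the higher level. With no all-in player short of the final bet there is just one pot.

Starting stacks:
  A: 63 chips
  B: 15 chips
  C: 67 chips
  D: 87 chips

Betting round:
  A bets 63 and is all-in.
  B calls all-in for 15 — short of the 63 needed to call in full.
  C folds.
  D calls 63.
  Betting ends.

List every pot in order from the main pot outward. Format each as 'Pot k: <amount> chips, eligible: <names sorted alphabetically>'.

Contributions: A=63, B=15, D=63
Folded: C
Pot levels (distinct totals of non-folded players): 15, 63
Layer 1-15: 15 each from A, B, D = 15*3 = 45 chips; eligible A, B, D
Layer 16-63: 48 each from A, D = 48*2 = 96 chips; eligible A, D

Pot 1: 45 chips, eligible: A, B, D
Pot 2: 96 chips, eligible: A, D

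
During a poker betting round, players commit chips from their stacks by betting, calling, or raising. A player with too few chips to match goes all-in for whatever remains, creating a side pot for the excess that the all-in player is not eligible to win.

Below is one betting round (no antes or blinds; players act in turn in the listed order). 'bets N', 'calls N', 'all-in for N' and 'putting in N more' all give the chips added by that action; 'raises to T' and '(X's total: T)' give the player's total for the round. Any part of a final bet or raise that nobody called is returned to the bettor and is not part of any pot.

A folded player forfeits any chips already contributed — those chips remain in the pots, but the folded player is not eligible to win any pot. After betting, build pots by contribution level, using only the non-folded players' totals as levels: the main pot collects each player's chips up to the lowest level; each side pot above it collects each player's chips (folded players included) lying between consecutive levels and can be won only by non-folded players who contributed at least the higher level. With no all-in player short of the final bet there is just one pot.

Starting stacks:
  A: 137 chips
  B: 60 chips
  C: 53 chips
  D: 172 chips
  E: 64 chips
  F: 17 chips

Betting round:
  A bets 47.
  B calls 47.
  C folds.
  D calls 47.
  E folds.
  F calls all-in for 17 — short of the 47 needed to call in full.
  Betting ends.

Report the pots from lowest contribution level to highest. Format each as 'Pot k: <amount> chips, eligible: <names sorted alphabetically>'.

Contributions: A=47, B=47, D=47, F=17
Folded: C, E
Pot levels (distinct totals of non-folded players): 17, 47
Layer 1-17: 17 each from A, B, D, F = 17*4 = 68 chips; eligible A, B, D, F
Layer 18-47: 30 each from A, B, D = 30*3 = 90 chips; eligible A, B, D

Pot 1: 68 chips, eligible: A, B, D, F
Pot 2: 90 chips, eligible: A, B, D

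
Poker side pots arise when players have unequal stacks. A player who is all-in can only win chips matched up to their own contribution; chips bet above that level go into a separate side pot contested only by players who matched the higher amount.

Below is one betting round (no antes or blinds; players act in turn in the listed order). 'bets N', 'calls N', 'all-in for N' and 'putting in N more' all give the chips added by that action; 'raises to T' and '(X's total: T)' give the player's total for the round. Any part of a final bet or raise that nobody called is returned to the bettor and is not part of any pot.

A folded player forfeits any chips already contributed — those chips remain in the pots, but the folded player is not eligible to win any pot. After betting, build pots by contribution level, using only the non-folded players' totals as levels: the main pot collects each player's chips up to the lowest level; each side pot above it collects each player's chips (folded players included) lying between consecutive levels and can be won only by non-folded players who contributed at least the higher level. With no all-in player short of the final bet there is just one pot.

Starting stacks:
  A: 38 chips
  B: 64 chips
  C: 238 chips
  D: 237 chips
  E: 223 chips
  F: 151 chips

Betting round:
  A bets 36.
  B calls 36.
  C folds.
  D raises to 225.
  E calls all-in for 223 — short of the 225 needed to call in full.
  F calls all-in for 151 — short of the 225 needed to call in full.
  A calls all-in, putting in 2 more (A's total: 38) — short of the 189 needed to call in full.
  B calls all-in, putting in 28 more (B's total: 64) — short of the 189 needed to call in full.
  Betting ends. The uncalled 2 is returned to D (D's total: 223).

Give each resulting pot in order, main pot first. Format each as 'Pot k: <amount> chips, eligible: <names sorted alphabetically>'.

Pot 1: 190 chips, eligible: A, B, D, E, F
Pot 2: 104 chips, eligible: B, D, E, F
Pot 3: 261 chips, eligible: D, E, F
Pot 4: 144 chips, eligible: D, E

Derivation:
Contributions (after 2 returned to D): A=38, B=64, D=223, E=223, F=151
Folded: C
Pot levels (distinct totals of non-folded players): 38, 64, 151, 223
Layer 1-38: 38 each from A, B, D, E, F = 38*5 = 190 chips; eligible A, B, D, E, F
Layer 39-64: 26 each from B, D, E, F = 26*4 = 104 chips; eligible B, D, E, F
Layer 65-151: 87 each from D, E, F = 87*3 = 261 chips; eligible D, E, F
Layer 152-223: 72 each from D, E = 72*2 = 144 chips; eligible D, E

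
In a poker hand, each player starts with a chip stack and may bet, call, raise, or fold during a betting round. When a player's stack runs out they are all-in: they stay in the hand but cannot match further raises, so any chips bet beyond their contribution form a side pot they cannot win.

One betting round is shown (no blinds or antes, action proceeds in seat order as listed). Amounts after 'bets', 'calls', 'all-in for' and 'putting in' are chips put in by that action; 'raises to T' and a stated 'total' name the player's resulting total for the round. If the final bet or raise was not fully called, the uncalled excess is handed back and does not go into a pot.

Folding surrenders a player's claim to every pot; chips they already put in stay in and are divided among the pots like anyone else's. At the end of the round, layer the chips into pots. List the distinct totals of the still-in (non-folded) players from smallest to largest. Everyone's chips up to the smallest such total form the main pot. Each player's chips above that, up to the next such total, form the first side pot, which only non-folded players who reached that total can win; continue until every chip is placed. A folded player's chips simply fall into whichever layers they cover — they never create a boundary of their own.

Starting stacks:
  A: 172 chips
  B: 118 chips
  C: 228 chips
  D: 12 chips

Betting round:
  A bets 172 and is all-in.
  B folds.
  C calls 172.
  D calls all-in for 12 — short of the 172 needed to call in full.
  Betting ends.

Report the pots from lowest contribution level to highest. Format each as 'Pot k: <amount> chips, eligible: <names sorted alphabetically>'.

Pot 1: 36 chips, eligible: A, C, D
Pot 2: 320 chips, eligible: A, C

Derivation:
Contributions: A=172, C=172, D=12
Folded: B
Pot levels (distinct totals of non-folded players): 12, 172
Layer 1-12: 12 each from A, C, D = 12*3 = 36 chips; eligible A, C, D
Layer 13-172: 160 each from A, C = 160*2 = 320 chips; eligible A, C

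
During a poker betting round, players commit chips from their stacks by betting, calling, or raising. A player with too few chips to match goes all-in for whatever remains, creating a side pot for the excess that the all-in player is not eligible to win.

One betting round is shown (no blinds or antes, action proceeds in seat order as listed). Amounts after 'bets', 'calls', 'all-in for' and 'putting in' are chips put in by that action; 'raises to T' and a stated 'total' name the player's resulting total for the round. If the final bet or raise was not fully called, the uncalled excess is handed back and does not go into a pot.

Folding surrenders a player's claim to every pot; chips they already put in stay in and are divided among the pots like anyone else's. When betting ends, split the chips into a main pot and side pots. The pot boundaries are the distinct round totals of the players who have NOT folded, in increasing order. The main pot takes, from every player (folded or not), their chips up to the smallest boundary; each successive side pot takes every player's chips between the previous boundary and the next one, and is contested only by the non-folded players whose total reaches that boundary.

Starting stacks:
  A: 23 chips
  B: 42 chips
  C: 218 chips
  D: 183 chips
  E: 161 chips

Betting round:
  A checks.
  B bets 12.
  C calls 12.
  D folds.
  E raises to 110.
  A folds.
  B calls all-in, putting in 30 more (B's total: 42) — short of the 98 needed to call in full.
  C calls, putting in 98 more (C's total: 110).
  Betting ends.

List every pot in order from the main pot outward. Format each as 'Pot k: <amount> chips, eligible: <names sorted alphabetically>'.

Pot 1: 126 chips, eligible: B, C, E
Pot 2: 136 chips, eligible: C, E

Derivation:
Contributions: B=42, C=110, E=110
Folded: A, D
Pot levels (distinct totals of non-folded players): 42, 110
Layer 1-42: 42 each from B, C, E = 42*3 = 126 chips; eligible B, C, E
Layer 43-110: 68 each from C, E = 68*2 = 136 chips; eligible C, E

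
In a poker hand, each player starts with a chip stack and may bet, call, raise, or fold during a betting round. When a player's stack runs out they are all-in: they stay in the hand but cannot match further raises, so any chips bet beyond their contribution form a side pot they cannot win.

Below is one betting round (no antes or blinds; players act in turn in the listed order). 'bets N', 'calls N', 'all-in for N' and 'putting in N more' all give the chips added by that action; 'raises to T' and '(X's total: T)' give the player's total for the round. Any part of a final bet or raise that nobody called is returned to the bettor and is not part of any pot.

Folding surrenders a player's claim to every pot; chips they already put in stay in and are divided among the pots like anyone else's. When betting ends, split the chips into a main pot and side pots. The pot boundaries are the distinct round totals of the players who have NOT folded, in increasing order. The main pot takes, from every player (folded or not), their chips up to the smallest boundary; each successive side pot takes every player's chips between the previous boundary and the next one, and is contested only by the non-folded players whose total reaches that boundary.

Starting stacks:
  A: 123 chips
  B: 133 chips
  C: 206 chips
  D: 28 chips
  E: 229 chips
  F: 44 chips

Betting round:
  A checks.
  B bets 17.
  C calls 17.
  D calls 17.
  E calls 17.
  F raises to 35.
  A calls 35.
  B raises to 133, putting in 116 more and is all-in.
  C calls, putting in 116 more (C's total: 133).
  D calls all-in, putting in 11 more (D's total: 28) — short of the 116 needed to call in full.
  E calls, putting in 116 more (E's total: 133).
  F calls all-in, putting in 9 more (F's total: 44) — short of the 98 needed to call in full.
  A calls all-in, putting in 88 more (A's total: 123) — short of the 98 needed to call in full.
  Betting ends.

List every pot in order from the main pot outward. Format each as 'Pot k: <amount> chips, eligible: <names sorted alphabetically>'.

Contributions: A=123, B=133, C=133, D=28, E=133, F=44
Pot levels (distinct totals of non-folded players): 28, 44, 123, 133
Layer 1-28: 28 each from A, B, C, D, E, F = 28*6 = 168 chips; eligible A, B, C, D, E, F
Layer 29-44: 16 each from A, B, C, E, F = 16*5 = 80 chips; eligible A, B, C, E, F
Layer 45-123: 79 each from A, B, C, E = 79*4 = 316 chips; eligible A, B, C, E
Layer 124-133: 10 each from B, C, E = 10*3 = 30 chips; eligible B, C, E

Pot 1: 168 chips, eligible: A, B, C, D, E, F
Pot 2: 80 chips, eligible: A, B, C, E, F
Pot 3: 316 chips, eligible: A, B, C, E
Pot 4: 30 chips, eligible: B, C, E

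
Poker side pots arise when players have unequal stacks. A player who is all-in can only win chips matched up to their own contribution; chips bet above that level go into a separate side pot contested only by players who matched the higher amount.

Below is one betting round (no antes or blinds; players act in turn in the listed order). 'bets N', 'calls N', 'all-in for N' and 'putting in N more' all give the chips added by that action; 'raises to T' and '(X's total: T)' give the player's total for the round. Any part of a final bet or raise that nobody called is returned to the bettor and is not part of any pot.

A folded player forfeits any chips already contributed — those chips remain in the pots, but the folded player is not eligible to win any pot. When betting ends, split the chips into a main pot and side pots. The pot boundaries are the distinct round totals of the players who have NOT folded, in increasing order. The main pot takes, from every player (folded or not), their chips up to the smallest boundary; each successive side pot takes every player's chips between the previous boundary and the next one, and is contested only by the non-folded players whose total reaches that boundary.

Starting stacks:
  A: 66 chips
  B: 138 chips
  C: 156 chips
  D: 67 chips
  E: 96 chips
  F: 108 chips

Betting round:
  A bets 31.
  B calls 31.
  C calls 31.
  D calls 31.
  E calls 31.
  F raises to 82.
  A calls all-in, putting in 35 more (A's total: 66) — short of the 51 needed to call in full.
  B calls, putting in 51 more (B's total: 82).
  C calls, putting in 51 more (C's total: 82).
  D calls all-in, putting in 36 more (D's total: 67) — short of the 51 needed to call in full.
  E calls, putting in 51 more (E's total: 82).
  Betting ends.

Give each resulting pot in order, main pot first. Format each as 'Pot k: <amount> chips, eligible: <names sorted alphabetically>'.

Pot 1: 396 chips, eligible: A, B, C, D, E, F
Pot 2: 5 chips, eligible: B, C, D, E, F
Pot 3: 60 chips, eligible: B, C, E, F

Derivation:
Contributions: A=66, B=82, C=82, D=67, E=82, F=82
Pot levels (distinct totals of non-folded players): 66, 67, 82
Layer 1-66: 66 each from A, B, C, D, E, F = 66*6 = 396 chips; eligible A, B, C, D, E, F
Layer 67-67: 1 each from B, C, D, E, F = 1*5 = 5 chips; eligible B, C, D, E, F
Layer 68-82: 15 each from B, C, E, F = 15*4 = 60 chips; eligible B, C, E, F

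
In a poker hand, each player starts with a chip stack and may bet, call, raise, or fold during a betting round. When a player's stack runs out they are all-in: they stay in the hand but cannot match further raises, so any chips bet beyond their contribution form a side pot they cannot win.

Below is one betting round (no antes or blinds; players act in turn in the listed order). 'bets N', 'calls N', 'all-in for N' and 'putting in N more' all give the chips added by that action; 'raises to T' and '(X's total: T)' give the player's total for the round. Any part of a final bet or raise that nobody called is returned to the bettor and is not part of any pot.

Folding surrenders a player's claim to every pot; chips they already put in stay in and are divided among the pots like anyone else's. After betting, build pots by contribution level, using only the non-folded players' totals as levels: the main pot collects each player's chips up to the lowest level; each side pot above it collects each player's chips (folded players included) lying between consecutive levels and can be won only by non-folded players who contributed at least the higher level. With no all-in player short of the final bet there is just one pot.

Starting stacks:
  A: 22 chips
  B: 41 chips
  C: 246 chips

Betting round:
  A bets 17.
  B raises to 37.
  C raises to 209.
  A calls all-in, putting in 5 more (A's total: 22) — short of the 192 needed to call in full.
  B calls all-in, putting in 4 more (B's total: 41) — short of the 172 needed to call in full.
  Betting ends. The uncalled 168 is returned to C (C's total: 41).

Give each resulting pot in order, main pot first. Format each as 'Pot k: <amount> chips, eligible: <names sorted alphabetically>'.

Contributions (after 168 returned to C): A=22, B=41, C=41
Pot levels (distinct totals of non-folded players): 22, 41
Layer 1-22: 22 each from A, B, C = 22*3 = 66 chips; eligible A, B, C
Layer 23-41: 19 each from B, C = 19*2 = 38 chips; eligible B, C

Pot 1: 66 chips, eligible: A, B, C
Pot 2: 38 chips, eligible: B, C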